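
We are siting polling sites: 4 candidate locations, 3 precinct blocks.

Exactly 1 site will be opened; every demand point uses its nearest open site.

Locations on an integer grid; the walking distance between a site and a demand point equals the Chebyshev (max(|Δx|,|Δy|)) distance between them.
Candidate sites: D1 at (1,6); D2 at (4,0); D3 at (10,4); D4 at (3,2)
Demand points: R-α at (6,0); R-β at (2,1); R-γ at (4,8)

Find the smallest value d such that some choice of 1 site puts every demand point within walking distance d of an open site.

6

Open {D1}.
  Farthest demand point is R-α at walking distance 6 (to D1); all others are ≤ 6.
With {D4} the worst case is 6.
With {D2} the worst case is 8.
No size-1 selection achieves below 6.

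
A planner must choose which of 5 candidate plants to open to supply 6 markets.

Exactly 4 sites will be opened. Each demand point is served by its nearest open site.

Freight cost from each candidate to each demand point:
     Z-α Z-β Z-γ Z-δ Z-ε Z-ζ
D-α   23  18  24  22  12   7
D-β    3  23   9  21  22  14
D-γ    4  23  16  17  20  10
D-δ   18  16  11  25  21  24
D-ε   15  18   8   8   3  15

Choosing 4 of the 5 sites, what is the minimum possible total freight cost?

45

Open {D-α, D-β, D-δ, D-ε}.
  Z-α→D-β 3, Z-β→D-δ 16, Z-γ→D-ε 8, Z-δ→D-ε 8, Z-ε→D-ε 3, Z-ζ→D-α 7  ⇒ total 45.
Compare {D-α, D-γ, D-δ, D-ε}: total 46.
Compare {D-α, D-β, D-γ, D-ε}: total 47.
No size-4 selection does better; minimum is 45.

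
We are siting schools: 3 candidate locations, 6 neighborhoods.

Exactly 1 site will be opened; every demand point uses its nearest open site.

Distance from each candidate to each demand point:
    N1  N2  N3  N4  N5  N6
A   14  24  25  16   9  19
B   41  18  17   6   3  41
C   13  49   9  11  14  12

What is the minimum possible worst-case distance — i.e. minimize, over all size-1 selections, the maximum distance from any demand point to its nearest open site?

25

Open {A}.
  Farthest demand point is N3 at distance 25 (to A); all others are ≤ 25.
With {B} the worst case is 41.
With {C} the worst case is 49.
No size-1 selection achieves below 25.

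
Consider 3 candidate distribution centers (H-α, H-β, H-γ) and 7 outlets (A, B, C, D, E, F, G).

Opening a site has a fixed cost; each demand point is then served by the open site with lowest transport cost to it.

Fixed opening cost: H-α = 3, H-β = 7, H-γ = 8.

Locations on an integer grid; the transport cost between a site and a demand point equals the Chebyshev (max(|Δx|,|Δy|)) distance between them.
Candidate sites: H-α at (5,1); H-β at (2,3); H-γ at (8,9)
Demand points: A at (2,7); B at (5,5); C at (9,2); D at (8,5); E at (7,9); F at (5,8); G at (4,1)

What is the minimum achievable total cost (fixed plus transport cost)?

34

Open {H-α, H-γ}: assign each demand point to its cheapest open site.
  A→H-α 6, B→H-α 4, C→H-α 4, D→H-α 4, E→H-γ 1, F→H-γ 3, G→H-α 1
  transport cost 23, fixed 11 → total 34.
Compare {H-α}: transport cost 34 + fixed 3 = 37.
Compare {H-α, H-β}: transport cost 27 + fixed 10 = 37.
Compare {H-α, H-β, H-γ}: transport cost 20 + fixed 18 = 38.
All other subsets cost ≥ 37. Minimum total cost: 34.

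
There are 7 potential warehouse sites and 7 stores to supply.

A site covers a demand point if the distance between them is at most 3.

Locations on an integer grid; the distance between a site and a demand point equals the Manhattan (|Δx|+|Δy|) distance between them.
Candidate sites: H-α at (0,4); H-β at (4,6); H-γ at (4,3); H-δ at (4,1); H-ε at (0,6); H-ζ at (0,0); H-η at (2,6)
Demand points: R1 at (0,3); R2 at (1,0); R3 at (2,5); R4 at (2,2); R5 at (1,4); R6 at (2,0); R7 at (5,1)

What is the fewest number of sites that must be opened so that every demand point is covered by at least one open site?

3

Coverage sets (demand points within 3 of each site):
  H-α: {R1, R3, R5}
  H-β: {R3}
  H-γ: {R4, R7}
  H-δ: {R4, R6, R7}
  H-ε: {R1, R3, R5}
  H-ζ: {R1, R2, R6}
  H-η: {R3, R5}
No 2 sites suffice: every size-2 union leaves at least one demand point uncovered.
But {H-α, H-γ, H-ζ} covers everything, so the minimum is 3.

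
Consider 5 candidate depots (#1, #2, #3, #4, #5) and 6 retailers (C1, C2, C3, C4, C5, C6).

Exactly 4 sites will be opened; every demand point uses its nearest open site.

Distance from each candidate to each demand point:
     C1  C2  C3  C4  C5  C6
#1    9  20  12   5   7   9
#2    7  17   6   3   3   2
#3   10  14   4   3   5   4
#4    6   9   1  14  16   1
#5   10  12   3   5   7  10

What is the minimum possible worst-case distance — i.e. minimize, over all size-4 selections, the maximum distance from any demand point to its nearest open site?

Open {#1, #2, #3, #4}.
  Farthest demand point is C2 at distance 9 (to #4); all others are ≤ 9.
With {#1, #2, #4, #5} the worst case is 9.
With {#1, #3, #4, #5} the worst case is 9.
No size-4 selection achieves below 9.

9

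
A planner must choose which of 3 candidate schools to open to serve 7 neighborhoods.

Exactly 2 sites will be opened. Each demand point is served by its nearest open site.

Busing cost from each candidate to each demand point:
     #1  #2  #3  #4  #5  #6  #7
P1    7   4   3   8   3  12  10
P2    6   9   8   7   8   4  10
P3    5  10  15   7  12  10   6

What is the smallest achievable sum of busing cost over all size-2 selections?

Open {P1, P2}.
  #1→P2 6, #2→P1 4, #3→P1 3, #4→P2 7, #5→P1 3, #6→P2 4, #7→P1 10  ⇒ total 37.
Compare {P1, P3}: total 38.
Compare {P2, P3}: total 47.

37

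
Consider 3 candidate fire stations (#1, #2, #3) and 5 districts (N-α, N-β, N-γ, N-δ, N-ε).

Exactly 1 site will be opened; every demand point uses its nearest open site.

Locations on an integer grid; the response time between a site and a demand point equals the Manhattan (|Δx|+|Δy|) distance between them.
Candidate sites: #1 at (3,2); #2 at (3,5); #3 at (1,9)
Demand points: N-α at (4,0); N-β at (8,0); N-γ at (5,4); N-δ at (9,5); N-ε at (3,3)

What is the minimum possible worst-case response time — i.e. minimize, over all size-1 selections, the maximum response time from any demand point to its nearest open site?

Open {#1}.
  Farthest demand point is N-δ at response time 9 (to #1); all others are ≤ 9.
With {#2} the worst case is 10.
With {#3} the worst case is 16.
No size-1 selection achieves below 9.

9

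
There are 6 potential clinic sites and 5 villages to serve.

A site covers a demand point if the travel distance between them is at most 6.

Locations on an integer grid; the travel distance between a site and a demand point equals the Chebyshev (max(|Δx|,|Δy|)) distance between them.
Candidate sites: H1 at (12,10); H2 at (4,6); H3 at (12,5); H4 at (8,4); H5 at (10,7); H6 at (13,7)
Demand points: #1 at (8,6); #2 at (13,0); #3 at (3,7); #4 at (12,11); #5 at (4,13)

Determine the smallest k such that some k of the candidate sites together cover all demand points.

Coverage sets (demand points within 6 of each site):
  H1: {#1, #4}
  H2: {#1, #3}
  H3: {#1, #2, #4}
  H4: {#1, #2, #3}
  H5: {#1, #4, #5}
  H6: {#1, #4}
No single site covers all 5 demand points.
But {H4, H5} covers everything, so the minimum is 2.

2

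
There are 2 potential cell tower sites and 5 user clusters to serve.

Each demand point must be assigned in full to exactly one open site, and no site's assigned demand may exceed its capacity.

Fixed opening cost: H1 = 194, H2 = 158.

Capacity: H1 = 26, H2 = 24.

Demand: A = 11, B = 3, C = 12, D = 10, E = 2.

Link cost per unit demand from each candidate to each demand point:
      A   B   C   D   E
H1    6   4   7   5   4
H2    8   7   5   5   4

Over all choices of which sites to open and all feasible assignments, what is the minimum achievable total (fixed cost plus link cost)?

Open {H1, H2}; cheapest assignment that respects the capacities:
  H1 (cap 26, load 26): A, B, D, E — cost 11×6 + 3×4 + 10×5 + 2×4 = 136
  H2 (cap 24, load 12): C — cost 12×5 = 60
  Shipping 196, fixed 352 → total 548.
  Any other capacity-feasible assignment to {H1, H2} ships for at least 196.
Total demand is 38 and no other set of sites has combined capacity ≥ 38, so {H1, H2} is the only feasible choice of open sites. Minimum: 548.

548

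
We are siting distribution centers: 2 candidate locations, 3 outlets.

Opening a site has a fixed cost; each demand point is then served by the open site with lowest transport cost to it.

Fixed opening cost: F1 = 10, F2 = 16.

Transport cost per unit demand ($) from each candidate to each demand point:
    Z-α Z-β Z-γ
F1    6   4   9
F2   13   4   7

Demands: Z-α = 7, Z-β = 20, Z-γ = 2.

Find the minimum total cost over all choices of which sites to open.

Open {F1}: assign each demand point to its cheapest open site.
  Z-α→F1 7×6=42, Z-β→F1 20×4=80, Z-γ→F1 2×9=18
  transport cost 140, fixed 10 → total 150.
Compare {F1, F2}: transport cost 136 + fixed 26 = 162.
Compare {F2}: transport cost 185 + fixed 16 = 201.

150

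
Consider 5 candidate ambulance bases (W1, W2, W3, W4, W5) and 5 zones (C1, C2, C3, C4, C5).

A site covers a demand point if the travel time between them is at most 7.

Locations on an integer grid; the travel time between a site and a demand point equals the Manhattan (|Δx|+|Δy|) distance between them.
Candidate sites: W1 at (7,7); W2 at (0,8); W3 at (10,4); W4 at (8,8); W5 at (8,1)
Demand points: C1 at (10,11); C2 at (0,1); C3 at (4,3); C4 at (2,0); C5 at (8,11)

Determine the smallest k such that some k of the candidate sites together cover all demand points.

3

Coverage sets (demand points within 7 of each site):
  W1: {C1, C3, C5}
  W2: {C2}
  W3: {C1, C3}
  W4: {C1, C5}
  W5: {C3, C4}
No 2 sites suffice: every size-2 union leaves at least one demand point uncovered.
But {W1, W2, W5} covers everything, so the minimum is 3.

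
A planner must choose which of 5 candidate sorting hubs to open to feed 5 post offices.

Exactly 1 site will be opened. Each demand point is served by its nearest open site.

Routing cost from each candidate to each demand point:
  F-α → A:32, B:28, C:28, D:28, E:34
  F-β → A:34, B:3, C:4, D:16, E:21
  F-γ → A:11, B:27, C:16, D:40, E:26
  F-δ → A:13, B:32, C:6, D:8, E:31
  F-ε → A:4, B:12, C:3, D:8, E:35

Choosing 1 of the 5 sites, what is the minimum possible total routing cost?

Open {F-ε}.
  A→F-ε 4, B→F-ε 12, C→F-ε 3, D→F-ε 8, E→F-ε 35  ⇒ total 62.
Compare {F-β}: total 78.
Compare {F-δ}: total 90.
No size-1 selection does better; minimum is 62.

62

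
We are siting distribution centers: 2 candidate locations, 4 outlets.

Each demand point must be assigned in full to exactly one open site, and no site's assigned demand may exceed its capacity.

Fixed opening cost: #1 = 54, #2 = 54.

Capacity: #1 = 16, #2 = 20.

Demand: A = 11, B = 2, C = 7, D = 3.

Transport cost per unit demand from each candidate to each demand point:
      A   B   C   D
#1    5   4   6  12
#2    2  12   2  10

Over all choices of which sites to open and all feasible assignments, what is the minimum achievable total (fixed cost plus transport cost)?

Open {#1, #2}; cheapest assignment that respects the capacities:
  #1 (cap 16, load 5): B, D — cost 2×4 + 3×12 = 44
  #2 (cap 20, load 18): A, C — cost 11×2 + 7×2 = 36
  Shipping 80, fixed 108 → total 188.
  Any other capacity-feasible assignment to {#1, #2} ships for at least 80.
Total demand is 23 and no other set of sites has combined capacity ≥ 23, so {#1, #2} is the only feasible choice of open sites. Minimum: 188.

188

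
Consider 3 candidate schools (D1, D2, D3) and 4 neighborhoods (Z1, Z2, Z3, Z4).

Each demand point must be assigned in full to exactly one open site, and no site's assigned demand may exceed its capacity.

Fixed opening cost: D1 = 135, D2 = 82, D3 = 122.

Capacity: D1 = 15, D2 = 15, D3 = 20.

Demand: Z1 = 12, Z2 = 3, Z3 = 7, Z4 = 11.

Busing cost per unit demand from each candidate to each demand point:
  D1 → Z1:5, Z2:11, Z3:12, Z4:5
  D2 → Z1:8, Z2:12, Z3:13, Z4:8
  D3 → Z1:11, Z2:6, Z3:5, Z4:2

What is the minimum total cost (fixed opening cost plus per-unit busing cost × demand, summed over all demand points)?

393

Open {D2, D3}; cheapest assignment that respects the capacities:
  D2 (cap 15, load 15): Z1, Z2 — cost 12×8 + 3×12 = 132
  D3 (cap 20, load 18): Z3, Z4 — cost 7×5 + 11×2 = 57
  Shipping 189, fixed 204 → total 393.
  Any other capacity-feasible assignment to {D2, D3} ships for at least 189.
Compare {D1, D3}: its best feasible assignment gives total 407.
Compare {D1, D2, D3}: its best feasible assignment gives total 489.
Every other set of open sites that can feasibly serve all demand totals ≥ 407 even under its best assignment. Minimum: 393.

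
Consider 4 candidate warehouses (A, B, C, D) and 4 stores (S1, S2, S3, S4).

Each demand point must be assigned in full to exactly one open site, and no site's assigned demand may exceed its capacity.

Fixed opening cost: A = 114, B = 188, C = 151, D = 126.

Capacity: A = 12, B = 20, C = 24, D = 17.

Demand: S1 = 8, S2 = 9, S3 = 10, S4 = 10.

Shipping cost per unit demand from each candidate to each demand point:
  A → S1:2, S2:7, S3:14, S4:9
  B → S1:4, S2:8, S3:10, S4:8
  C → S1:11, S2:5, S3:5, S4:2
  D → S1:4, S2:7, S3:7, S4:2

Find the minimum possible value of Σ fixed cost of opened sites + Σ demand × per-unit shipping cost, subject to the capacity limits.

442

Open {C, D}; cheapest assignment that respects the capacities:
  C (cap 24, load 20): S3, S4 — cost 10×5 + 10×2 = 70
  D (cap 17, load 17): S1, S2 — cost 8×4 + 9×7 = 95
  Shipping 165, fixed 277 → total 442.
  Any other capacity-feasible assignment to {C, D} ships for at least 165.
Compare {B, C}: its best feasible assignment gives total 513.
Compare {A, C, D}: its best feasible assignment gives total 522.
Every other set of open sites that can feasibly serve all demand totals ≥ 513 even under its best assignment. Minimum: 442.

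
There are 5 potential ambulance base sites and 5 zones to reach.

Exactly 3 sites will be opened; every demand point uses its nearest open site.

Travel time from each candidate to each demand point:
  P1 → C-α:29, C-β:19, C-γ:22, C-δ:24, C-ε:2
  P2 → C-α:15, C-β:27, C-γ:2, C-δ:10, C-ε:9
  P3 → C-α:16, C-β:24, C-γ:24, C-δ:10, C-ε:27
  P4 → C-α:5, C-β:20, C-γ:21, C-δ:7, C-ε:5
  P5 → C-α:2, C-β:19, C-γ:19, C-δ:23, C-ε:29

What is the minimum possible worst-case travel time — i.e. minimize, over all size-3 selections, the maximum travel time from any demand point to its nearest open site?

19

Open {P1, P2, P3}.
  Farthest demand point is C-β at travel time 19 (to P1); all others are ≤ 19.
With {P1, P2, P4} the worst case is 19.
With {P1, P2, P5} the worst case is 19.
No size-3 selection achieves below 19.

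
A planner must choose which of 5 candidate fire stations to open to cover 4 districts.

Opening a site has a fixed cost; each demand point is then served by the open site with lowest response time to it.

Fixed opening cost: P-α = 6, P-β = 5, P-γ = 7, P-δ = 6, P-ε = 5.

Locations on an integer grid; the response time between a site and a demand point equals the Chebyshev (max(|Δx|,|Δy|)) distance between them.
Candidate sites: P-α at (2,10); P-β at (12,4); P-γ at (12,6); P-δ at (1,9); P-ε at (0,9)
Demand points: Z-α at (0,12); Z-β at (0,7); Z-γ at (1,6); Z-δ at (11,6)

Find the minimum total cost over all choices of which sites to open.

Open {P-β, P-ε}: assign each demand point to its cheapest open site.
  Z-α→P-ε 3, Z-β→P-ε 2, Z-γ→P-ε 3, Z-δ→P-β 2
  response time 10, fixed 10 → total 20.
Compare {P-β, P-δ}: response time 10 + fixed 11 = 21.
Compare {P-γ, P-ε}: response time 9 + fixed 12 = 21.
Compare {P-α, P-β}: response time 11 + fixed 11 = 22.
All other subsets cost ≥ 21. Minimum total cost: 20.

20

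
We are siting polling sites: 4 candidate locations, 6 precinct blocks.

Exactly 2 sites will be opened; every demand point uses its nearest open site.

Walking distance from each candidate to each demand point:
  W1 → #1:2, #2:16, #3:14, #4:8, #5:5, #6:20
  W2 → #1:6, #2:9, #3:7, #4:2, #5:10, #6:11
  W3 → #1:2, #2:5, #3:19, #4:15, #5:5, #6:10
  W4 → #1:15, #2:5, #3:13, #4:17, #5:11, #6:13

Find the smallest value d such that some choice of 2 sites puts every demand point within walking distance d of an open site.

Open {W2, W3}.
  Farthest demand point is #6 at walking distance 10 (to W3); all others are ≤ 10.
With {W1, W2} the worst case is 11.
With {W2, W4} the worst case is 11.
No size-2 selection achieves below 10.

10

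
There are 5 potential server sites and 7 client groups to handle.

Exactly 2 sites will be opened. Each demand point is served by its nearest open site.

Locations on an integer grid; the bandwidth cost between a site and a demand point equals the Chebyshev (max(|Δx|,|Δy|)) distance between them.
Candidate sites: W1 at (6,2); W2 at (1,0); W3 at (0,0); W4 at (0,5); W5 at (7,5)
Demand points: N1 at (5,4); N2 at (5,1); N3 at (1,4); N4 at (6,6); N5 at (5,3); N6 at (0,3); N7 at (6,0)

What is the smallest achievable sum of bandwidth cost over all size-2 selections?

Open {W1, W4}.
  N1→W1 2, N2→W1 1, N3→W4 1, N4→W1 4, N5→W1 1, N6→W4 2, N7→W1 2  ⇒ total 13.
Compare {W1, W2}: total 17.
Compare {W1, W3}: total 17.
No size-2 selection does better; minimum is 13.

13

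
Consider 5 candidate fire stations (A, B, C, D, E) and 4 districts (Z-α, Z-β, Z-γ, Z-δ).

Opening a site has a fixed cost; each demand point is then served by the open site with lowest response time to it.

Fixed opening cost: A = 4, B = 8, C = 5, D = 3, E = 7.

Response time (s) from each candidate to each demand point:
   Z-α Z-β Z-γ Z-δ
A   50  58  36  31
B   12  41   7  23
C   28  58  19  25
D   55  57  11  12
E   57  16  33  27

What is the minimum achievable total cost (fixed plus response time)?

Open {B, D, E}: assign each demand point to its cheapest open site.
  Z-α→B 12, Z-β→E 16, Z-γ→B 7, Z-δ→D 12
  response time 47, fixed 18 → total 65.
Compare {A, B, D, E}: response time 47 + fixed 22 = 69.
Compare {B, C, D, E}: response time 47 + fixed 23 = 70.
Compare {B, E}: response time 58 + fixed 15 = 73.
All other subsets cost ≥ 69. Minimum total cost: 65.

65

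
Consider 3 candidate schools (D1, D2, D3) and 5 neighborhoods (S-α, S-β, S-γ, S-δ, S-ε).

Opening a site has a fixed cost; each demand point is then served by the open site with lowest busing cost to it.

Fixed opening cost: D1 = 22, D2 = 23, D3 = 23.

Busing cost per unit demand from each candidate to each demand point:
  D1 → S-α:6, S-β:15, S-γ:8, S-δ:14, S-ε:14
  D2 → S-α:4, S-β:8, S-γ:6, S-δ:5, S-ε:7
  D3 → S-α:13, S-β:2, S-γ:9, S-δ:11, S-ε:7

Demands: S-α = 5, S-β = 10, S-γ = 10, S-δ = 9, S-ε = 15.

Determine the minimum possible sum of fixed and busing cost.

Open {D2, D3}: assign each demand point to its cheapest open site.
  S-α→D2 5×4=20, S-β→D3 10×2=20, S-γ→D2 10×6=60, S-δ→D2 9×5=45, S-ε→D2 15×7=105
  busing cost 250, fixed 46 → total 296.
Compare {D1, D2, D3}: busing cost 250 + fixed 68 = 318.
Compare {D2}: busing cost 310 + fixed 23 = 333.
Compare {D1, D2}: busing cost 310 + fixed 45 = 355.
All other subsets cost ≥ 318. Minimum total cost: 296.

296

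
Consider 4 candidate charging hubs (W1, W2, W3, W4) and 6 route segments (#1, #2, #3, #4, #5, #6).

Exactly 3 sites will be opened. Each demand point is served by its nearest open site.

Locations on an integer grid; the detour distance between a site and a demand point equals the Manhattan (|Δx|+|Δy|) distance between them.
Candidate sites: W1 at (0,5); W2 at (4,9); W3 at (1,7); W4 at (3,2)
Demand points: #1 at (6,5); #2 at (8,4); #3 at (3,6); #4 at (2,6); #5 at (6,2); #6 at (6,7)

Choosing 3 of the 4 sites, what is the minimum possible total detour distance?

25

Open {W2, W3, W4}.
  #1→W2 6, #2→W4 7, #3→W3 3, #4→W3 2, #5→W4 3, #6→W2 4  ⇒ total 25.
Compare {W1, W3, W4}: total 26.
Compare {W1, W2, W4}: total 27.
No size-3 selection does better; minimum is 25.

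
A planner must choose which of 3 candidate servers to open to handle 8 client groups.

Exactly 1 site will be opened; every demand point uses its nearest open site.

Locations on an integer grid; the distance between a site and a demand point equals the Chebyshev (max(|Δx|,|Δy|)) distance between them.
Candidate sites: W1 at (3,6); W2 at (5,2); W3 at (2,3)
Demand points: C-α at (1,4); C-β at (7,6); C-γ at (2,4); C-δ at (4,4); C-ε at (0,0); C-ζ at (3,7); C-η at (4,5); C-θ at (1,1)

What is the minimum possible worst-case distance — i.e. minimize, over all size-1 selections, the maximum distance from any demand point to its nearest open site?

Open {W2}.
  Farthest demand point is C-ε at distance 5 (to W2); all others are ≤ 5.
With {W3} the worst case is 5.
With {W1} the worst case is 6.
No size-1 selection achieves below 5.

5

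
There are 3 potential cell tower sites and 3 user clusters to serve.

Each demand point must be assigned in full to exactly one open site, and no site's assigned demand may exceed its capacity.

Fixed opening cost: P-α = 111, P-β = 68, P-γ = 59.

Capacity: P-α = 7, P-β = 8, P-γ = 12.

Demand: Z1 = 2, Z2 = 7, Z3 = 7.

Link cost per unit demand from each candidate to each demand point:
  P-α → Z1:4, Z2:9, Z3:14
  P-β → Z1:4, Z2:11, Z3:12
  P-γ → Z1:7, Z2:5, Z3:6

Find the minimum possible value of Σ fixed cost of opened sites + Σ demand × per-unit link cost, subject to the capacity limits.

Open {P-β, P-γ}; cheapest assignment that respects the capacities:
  P-β (cap 8, load 7): Z3 — cost 7×12 = 84
  P-γ (cap 12, load 9): Z1, Z2 — cost 2×7 + 7×5 = 49
  Shipping 133, fixed 127 → total 260.
  Any other capacity-feasible assignment to {P-β, P-γ} ships for at least 133.
Compare {P-α, P-γ}: its best feasible assignment gives total 289.
Compare {P-α, P-β, P-γ}: its best feasible assignment gives total 351.
Every other set of open sites that can feasibly serve all demand totals ≥ 289 even under its best assignment. Minimum: 260.

260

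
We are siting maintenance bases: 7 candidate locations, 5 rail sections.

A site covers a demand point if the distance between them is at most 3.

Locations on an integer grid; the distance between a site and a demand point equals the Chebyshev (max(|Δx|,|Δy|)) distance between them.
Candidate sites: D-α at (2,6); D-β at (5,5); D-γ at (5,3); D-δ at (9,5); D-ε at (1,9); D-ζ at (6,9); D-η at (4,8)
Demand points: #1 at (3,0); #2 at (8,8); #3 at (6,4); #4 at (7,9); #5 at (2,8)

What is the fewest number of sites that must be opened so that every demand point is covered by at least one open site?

3

Coverage sets (demand points within 3 of each site):
  D-α: {#5}
  D-β: {#2, #3, #5}
  D-γ: {#1, #3}
  D-δ: {#2, #3}
  D-ε: {#5}
  D-ζ: {#2, #4}
  D-η: {#4, #5}
No 2 sites suffice: every size-2 union leaves at least one demand point uncovered.
But {D-α, D-γ, D-ζ} covers everything, so the minimum is 3.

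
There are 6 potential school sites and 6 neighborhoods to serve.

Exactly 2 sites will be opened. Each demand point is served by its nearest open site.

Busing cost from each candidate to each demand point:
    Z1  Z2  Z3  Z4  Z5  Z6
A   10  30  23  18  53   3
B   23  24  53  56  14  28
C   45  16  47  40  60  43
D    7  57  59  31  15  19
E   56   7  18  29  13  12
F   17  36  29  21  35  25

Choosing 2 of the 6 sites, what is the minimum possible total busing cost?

Open {A, E}.
  Z1→A 10, Z2→E 7, Z3→E 18, Z4→A 18, Z5→E 13, Z6→A 3  ⇒ total 69.
Compare {D, E}: total 86.
Compare {E, F}: total 88.
No size-2 selection does better; minimum is 69.

69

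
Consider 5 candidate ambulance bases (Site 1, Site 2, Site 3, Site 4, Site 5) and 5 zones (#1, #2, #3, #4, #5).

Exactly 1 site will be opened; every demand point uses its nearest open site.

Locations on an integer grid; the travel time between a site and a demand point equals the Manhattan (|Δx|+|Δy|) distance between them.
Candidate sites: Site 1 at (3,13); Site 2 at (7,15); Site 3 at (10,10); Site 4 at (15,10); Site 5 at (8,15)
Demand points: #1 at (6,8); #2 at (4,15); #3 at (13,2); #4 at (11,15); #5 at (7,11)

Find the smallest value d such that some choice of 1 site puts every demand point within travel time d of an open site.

11

Open {Site 3}.
  Farthest demand point is #2 at travel time 11 (to Site 3); all others are ≤ 11.
With {Site 4} the worst case is 16.
With {Site 5} the worst case is 18.
No size-1 selection achieves below 11.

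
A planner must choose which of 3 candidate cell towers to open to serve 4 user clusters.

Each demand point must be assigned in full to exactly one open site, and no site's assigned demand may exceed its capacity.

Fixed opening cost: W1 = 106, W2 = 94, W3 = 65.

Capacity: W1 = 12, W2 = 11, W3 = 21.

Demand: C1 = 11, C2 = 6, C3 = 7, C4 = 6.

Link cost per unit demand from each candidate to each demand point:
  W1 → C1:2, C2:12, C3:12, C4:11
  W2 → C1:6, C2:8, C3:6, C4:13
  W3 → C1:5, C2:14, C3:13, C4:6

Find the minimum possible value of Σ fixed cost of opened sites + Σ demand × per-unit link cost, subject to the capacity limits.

Open {W1, W3}; cheapest assignment that respects the capacities:
  W1 (cap 12, load 11): C1 — cost 11×2 = 22
  W3 (cap 21, load 19): C2, C3, C4 — cost 6×14 + 7×13 + 6×6 = 211
  Shipping 233, fixed 171 → total 404.
  Any other capacity-feasible assignment to {W1, W3} ships for at least 233.
Compare {W2, W3}: its best feasible assignment gives total 436.
Compare {W1, W2, W3}: its best feasible assignment gives total 449.
Every other set of open sites that can feasibly serve all demand totals ≥ 436 even under its best assignment. Minimum: 404.

404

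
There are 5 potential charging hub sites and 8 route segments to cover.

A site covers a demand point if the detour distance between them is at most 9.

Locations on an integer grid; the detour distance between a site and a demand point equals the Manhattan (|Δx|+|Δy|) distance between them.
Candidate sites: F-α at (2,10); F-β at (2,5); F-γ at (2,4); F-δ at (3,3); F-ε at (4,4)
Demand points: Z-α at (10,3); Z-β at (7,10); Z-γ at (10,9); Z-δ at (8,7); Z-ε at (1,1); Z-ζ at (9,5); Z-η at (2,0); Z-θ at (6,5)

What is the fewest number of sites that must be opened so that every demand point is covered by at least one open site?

2

Coverage sets (demand points within 9 of each site):
  F-α: {Z-β, Z-γ, Z-δ, Z-θ}
  F-β: {Z-δ, Z-ε, Z-ζ, Z-η, Z-θ}
  F-γ: {Z-α, Z-δ, Z-ε, Z-ζ, Z-η, Z-θ}
  F-δ: {Z-α, Z-δ, Z-ε, Z-ζ, Z-η, Z-θ}
  F-ε: {Z-α, Z-β, Z-δ, Z-ε, Z-ζ, Z-η, Z-θ}
No single site covers all 8 demand points.
But {F-α, F-γ} covers everything, so the minimum is 2.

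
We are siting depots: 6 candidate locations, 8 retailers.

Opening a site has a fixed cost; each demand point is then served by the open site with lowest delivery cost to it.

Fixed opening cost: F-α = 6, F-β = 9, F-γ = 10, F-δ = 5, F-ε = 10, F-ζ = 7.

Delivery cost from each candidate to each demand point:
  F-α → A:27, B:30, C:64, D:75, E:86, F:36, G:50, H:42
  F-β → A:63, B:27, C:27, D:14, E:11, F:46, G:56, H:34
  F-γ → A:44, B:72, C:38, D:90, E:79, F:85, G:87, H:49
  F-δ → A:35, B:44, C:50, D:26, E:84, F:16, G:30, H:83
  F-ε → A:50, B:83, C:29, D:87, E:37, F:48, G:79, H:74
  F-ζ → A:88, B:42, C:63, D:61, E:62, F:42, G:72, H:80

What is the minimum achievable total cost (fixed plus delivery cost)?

206

Open {F-α, F-β, F-δ}: assign each demand point to its cheapest open site.
  A→F-α 27, B→F-β 27, C→F-β 27, D→F-β 14, E→F-β 11, F→F-δ 16, G→F-δ 30, H→F-β 34
  delivery cost 186, fixed 20 → total 206.
Compare {F-β, F-δ}: delivery cost 194 + fixed 14 = 208.
Compare {F-α, F-β, F-δ, F-ζ}: delivery cost 186 + fixed 27 = 213.
Compare {F-β, F-δ, F-ζ}: delivery cost 194 + fixed 21 = 215.
All other subsets cost ≥ 208. Minimum total cost: 206.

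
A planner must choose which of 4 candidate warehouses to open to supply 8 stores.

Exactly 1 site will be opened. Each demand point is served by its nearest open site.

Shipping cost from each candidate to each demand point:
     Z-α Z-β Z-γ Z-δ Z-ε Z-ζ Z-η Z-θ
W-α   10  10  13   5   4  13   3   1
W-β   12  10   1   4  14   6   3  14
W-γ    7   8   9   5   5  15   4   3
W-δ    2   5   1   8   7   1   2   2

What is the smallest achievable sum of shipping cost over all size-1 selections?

Open {W-δ}.
  Z-α→W-δ 2, Z-β→W-δ 5, Z-γ→W-δ 1, Z-δ→W-δ 8, Z-ε→W-δ 7, Z-ζ→W-δ 1, Z-η→W-δ 2, Z-θ→W-δ 2  ⇒ total 28.
Compare {W-γ}: total 56.
Compare {W-α}: total 59.
No size-1 selection does better; minimum is 28.

28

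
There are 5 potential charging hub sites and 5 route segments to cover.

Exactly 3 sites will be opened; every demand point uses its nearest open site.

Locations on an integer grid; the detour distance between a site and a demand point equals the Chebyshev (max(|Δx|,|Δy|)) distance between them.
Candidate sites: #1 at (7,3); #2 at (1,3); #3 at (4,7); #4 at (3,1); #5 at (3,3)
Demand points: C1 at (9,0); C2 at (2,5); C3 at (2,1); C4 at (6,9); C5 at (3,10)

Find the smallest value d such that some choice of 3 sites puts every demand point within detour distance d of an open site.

Open {#1, #2, #3}.
  Farthest demand point is C1 at detour distance 3 (to #1); all others are ≤ 3.
With {#1, #3, #4} the worst case is 3.
With {#1, #3, #5} the worst case is 3.
No size-3 selection achieves below 3.

3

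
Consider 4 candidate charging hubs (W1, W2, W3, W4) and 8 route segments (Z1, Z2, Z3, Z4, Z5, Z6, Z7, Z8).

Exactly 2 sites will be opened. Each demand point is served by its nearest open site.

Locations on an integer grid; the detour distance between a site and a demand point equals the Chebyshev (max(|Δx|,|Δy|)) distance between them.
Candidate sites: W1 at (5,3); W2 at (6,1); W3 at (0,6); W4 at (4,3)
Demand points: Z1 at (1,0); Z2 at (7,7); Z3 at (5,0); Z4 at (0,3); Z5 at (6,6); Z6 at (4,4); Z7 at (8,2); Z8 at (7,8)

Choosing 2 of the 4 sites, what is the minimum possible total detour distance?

Open {W2, W4}.
  Z1→W4 3, Z2→W4 4, Z3→W2 1, Z4→W4 4, Z5→W4 3, Z6→W4 1, Z7→W2 2, Z8→W4 5  ⇒ total 23.
Compare {W1, W2}: total 25.
Compare {W1, W3}: total 26.
No size-2 selection does better; minimum is 23.

23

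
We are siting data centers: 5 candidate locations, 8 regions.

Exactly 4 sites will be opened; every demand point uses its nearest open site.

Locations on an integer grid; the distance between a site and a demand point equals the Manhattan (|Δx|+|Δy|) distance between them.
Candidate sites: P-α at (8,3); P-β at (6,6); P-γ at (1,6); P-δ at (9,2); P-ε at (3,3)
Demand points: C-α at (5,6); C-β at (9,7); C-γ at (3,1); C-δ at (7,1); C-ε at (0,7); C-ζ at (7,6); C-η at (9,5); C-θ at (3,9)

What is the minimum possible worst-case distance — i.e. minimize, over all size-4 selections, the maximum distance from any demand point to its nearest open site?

5

Open {P-α, P-β, P-γ, P-ε}.
  Farthest demand point is C-θ at distance 5 (to P-γ); all others are ≤ 5.
With {P-α, P-γ, P-δ, P-ε} the worst case is 5.
With {P-β, P-γ, P-δ, P-ε} the worst case is 5.
No size-4 selection achieves below 5.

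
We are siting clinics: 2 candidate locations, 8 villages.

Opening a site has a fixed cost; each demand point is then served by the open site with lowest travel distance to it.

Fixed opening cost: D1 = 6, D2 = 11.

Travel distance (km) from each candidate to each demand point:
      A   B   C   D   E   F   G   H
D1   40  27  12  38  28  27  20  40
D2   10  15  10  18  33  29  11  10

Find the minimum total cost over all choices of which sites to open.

Open {D1, D2}: assign each demand point to its cheapest open site.
  A→D2 10, B→D2 15, C→D2 10, D→D2 18, E→D1 28, F→D1 27, G→D2 11, H→D2 10
  travel distance 129, fixed 17 → total 146.
Compare {D2}: travel distance 136 + fixed 11 = 147.
Compare {D1}: travel distance 232 + fixed 6 = 238.

146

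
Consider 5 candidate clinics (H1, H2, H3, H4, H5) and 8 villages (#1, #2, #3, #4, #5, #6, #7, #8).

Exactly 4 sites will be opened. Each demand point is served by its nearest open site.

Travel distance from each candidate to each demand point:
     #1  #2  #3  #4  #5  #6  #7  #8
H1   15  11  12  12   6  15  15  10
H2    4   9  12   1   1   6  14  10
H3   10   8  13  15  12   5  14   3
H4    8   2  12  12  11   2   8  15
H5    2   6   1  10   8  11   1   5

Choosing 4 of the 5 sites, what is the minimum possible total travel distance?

13

Open {H2, H3, H4, H5}.
  #1→H5 2, #2→H4 2, #3→H5 1, #4→H2 1, #5→H2 1, #6→H4 2, #7→H5 1, #8→H3 3  ⇒ total 13.
Compare {H1, H2, H4, H5}: total 15.
Compare {H1, H2, H3, H5}: total 20.
No size-4 selection does better; minimum is 13.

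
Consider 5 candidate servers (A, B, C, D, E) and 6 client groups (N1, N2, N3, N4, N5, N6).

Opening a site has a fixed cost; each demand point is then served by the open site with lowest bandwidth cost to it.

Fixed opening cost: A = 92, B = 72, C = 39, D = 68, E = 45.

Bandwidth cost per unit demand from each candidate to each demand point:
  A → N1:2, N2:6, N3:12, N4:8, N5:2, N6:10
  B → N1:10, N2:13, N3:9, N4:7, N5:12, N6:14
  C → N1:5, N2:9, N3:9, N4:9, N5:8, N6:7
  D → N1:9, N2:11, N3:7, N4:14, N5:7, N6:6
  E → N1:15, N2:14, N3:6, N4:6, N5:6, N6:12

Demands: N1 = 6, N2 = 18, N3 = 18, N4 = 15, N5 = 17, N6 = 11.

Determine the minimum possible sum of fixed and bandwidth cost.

Open {A, E}: assign each demand point to its cheapest open site.
  N1→A 6×2=12, N2→A 18×6=108, N3→E 18×6=108, N4→E 15×6=90, N5→A 17×2=34, N6→A 11×10=110
  bandwidth cost 462, fixed 137 → total 599.
Compare {A, C, E}: bandwidth cost 429 + fixed 176 = 605.
Compare {A, D, E}: bandwidth cost 418 + fixed 205 = 623.
Compare {A, D}: bandwidth cost 466 + fixed 160 = 626.
All other subsets cost ≥ 605. Minimum total cost: 599.

599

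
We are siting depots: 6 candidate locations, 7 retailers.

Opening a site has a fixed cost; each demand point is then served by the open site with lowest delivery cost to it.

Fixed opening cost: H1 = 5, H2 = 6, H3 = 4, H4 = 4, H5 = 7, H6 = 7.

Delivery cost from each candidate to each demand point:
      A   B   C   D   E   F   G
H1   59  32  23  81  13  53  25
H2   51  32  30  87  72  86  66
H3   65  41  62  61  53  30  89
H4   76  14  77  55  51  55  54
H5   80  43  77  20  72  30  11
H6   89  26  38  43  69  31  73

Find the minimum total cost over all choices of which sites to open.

Open {H1, H2, H4, H5}: assign each demand point to its cheapest open site.
  A→H2 51, B→H4 14, C→H1 23, D→H5 20, E→H1 13, F→H5 30, G→H5 11
  delivery cost 162, fixed 22 → total 184.
Compare {H1, H4, H5}: delivery cost 170 + fixed 16 = 186.
Compare {H1, H2, H3, H4, H5}: delivery cost 162 + fixed 26 = 188.
Compare {H1, H3, H4, H5}: delivery cost 170 + fixed 20 = 190.
All other subsets cost ≥ 186. Minimum total cost: 184.

184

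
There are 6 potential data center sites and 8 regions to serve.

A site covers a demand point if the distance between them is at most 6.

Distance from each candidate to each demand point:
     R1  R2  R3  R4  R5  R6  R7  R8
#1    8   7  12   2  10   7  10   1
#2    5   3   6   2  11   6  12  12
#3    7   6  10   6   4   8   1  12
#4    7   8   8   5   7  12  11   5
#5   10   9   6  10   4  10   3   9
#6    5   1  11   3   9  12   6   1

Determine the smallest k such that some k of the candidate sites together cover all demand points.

3

Coverage sets (demand points within 6 of each site):
  #1: {R4, R8}
  #2: {R1, R2, R3, R4, R6}
  #3: {R2, R4, R5, R7}
  #4: {R4, R8}
  #5: {R3, R5, R7}
  #6: {R1, R2, R4, R7, R8}
No 2 sites suffice: every size-2 union leaves at least one demand point uncovered.
But {#1, #2, #3} covers everything, so the minimum is 3.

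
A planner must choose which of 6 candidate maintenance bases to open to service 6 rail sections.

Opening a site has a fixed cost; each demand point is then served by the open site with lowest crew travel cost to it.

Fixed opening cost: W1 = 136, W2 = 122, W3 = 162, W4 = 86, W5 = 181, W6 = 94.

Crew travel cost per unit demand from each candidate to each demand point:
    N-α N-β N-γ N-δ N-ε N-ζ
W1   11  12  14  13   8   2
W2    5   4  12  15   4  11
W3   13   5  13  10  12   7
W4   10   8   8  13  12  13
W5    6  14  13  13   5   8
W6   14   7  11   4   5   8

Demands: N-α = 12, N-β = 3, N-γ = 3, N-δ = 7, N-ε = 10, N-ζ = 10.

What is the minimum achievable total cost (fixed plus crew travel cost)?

469

Open {W2, W6}: assign each demand point to its cheapest open site.
  N-α→W2 12×5=60, N-β→W2 3×4=12, N-γ→W6 3×11=33, N-δ→W6 7×4=28, N-ε→W2 10×4=40, N-ζ→W6 10×8=80
  crew travel cost 253, fixed 216 → total 469.
Compare {W6}: crew travel cost 380 + fixed 94 = 474.
Compare {W2}: crew travel cost 363 + fixed 122 = 485.
Compare {W4, W6}: crew travel cost 323 + fixed 180 = 503.
All other subsets cost ≥ 474. Minimum total cost: 469.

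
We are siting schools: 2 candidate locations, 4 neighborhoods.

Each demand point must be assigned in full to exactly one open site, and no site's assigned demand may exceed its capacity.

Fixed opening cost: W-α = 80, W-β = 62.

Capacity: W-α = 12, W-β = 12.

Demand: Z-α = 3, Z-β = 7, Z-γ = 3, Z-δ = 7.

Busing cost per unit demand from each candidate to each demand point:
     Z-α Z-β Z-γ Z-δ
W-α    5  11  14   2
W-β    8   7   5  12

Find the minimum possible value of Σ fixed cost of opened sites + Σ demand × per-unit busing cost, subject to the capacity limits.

235

Open {W-α, W-β}; cheapest assignment that respects the capacities:
  W-α (cap 12, load 10): Z-α, Z-δ — cost 3×5 + 7×2 = 29
  W-β (cap 12, load 10): Z-β, Z-γ — cost 7×7 + 3×5 = 64
  Shipping 93, fixed 142 → total 235.
  Any other capacity-feasible assignment to {W-α, W-β} ships for at least 93.
Total demand is 20 and no other set of sites has combined capacity ≥ 20, so {W-α, W-β} is the only feasible choice of open sites. Minimum: 235.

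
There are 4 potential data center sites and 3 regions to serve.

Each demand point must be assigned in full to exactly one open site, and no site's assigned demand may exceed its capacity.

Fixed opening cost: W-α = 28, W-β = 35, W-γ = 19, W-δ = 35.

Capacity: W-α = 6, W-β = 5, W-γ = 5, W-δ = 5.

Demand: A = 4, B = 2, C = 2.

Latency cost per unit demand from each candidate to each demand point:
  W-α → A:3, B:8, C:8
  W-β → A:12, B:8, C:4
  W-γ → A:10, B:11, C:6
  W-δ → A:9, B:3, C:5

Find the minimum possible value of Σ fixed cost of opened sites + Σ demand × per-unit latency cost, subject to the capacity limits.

87

Open {W-α, W-γ}; cheapest assignment that respects the capacities:
  W-α (cap 6, load 6): A, B — cost 4×3 + 2×8 = 28
  W-γ (cap 5, load 2): C — cost 2×6 = 12
  Shipping 40, fixed 47 → total 87.
  Any other capacity-feasible assignment to {W-α, W-γ} ships for at least 40.
Compare {W-α, W-δ}: its best feasible assignment gives total 91.
Compare {W-α, W-β}: its best feasible assignment gives total 99.
Every other set of open sites that can feasibly serve all demand totals ≥ 91 even under its best assignment. Minimum: 87.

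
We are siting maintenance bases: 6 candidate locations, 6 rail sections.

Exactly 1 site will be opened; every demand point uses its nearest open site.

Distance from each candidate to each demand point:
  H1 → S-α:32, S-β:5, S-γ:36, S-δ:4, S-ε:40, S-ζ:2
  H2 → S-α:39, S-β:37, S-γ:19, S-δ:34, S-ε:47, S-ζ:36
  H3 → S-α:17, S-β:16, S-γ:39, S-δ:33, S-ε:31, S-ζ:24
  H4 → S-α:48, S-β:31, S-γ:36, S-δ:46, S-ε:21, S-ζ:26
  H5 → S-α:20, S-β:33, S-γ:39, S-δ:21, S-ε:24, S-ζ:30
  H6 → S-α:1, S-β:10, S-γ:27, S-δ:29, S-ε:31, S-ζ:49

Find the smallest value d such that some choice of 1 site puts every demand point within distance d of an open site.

39

Open {H3}.
  Farthest demand point is S-γ at distance 39 (to H3); all others are ≤ 39.
With {H5} the worst case is 39.
With {H1} the worst case is 40.
No size-1 selection achieves below 39.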